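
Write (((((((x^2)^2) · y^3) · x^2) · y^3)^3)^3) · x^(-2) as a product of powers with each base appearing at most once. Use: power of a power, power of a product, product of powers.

x^52·y^54

(((((((x^2)^2) · y^3) · x^2) · y^3)^3)^3) · x^(-2)
= ((((((x^2)^2) · y^3) · x^2) · y^3)^9) · x^(-2)    [power of a power]
= ((((((x^2)^2) · y^3) · x^2)^9) · ((y^3)^9)) · x^(-2)    [power of a product]
= ((((((x^2)^2) · y^3)^9) · ((x^2)^9)) · ((y^3)^9)) · x^(-2)    [power of a product]
= ((((((x^2)^2)^9) · ((y^3)^9)) · ((x^2)^9)) · ((y^3)^9)) · x^(-2)    [power of a product]
= (((((x^2)^18) · ((y^3)^9)) · ((x^2)^9)) · ((y^3)^9)) · x^(-2)    [power of a power]
= (((x^36 · ((y^3)^9)) · ((x^2)^9)) · ((y^3)^9)) · x^(-2)    [power of a power]
= (((x^36 · y^27) · ((x^2)^9)) · ((y^3)^9)) · x^(-2)    [power of a power]
= (((x^36 · y^27) · x^18) · ((y^3)^9)) · x^(-2)    [power of a power]
= (((x^36 · y^27) · x^18) · y^27) · x^(-2)    [power of a power]
= x^52·y^54    [product of powers]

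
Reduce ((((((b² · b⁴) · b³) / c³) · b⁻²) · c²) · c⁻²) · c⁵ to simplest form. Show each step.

b⁷·c²

((((((b² · b⁴) · b³) / c³) · b⁻²) · c²) · c⁻²) · c⁵
= (((((b⁶ · b³) / c³) · b⁻²) · c²) · c⁻²) · c⁵    [product of powers]
= ((((b⁹ / c³) · b⁻²) · c²) · c⁻²) · c⁵    [product of powers]
= b⁷·c²    [quotient of powers; product of powers]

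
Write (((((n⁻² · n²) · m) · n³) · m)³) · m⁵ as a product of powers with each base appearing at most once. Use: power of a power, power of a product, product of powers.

(((((n⁻² · n²) · m) · n³) · m)³) · m⁵
= (((((n⁻² · n²) · m) · n³)³) · (m³)) · m⁵    [power of a product]
= (((((n⁻² · n²) · m)³) · ((n³)³)) · (m³)) · m⁵    [power of a product]
= (((((n⁻² · n²)³) · (m³)) · ((n³)³)) · (m³)) · m⁵    [power of a product]
= ((((((n⁻²)³) · ((n²)³)) · (m³)) · ((n³)³)) · (m³)) · m⁵    [power of a product]
= ((((n⁻⁶ · ((n²)³)) · (m³)) · ((n³)³)) · (m³)) · m⁵    [power of a power]
= ((((n⁻⁶ · n⁶) · (m³)) · ((n³)³)) · (m³)) · m⁵    [power of a power]
= (((n⁰ · (m³)) · ((n³)³)) · (m³)) · m⁵    [product of powers]
= (((n⁰ · m³) · n⁹) · (m³)) · m⁵    [power of a power]
= m¹¹·n⁹    [product of powers]

m¹¹·n⁹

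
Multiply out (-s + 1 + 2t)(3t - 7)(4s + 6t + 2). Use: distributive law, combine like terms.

(-s + 1 + 2t)(3t - 7)(4s + 6t + 2)
= (-3st + 7s + 3t - 7 + 6t² - 14t)(4s + 6t + 2)    [distributive law]
= (-3st + 7s - 11t - 7 + 6t²)(4s + 6t + 2)    [combine like terms]
= -12s²t - 18st² - 6st + 28s² + 42st + 14s - 44st - 66t² - 22t - 28s - 42t - 14 + 24st² + 36t³ + 12t²    [distributive law]
= -12s²t + 6st² - 8st + 28s² - 14s - 54t² - 64t - 14 + 36t³    [combine like terms]

-12s²t + 6st² - 8st + 28s² - 14s - 54t² - 64t - 14 + 36t³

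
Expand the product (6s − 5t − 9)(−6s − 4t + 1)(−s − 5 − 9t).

36s^3 + 120s^2 + 318s^2t − 601st − 74st^2 − 291s − 379t^2 − 180t^3 − 74t + 45

(6s − 5t − 9)(−6s − 4t + 1)(−s − 5 − 9t)
= (−36s^2 − 24st + 6s + 30st + 20t^2 − 5t + 54s + 36t − 9)(−s − 5 − 9t)    [distributive law]
= (−36s^2 + 6st + 60s + 20t^2 + 31t − 9)(−s − 5 − 9t)    [combine like terms]
= 36s^3 + 180s^2 + 324s^2t − 6s^2t − 30st − 54st^2 − 60s^2 − 300s − 540st − 20st^2 − 100t^2 − 180t^3 − 31st − 155t − 279t^2 + 9s + 45 + 81t    [distributive law]
= 36s^3 + 120s^2 + 318s^2t − 601st − 74st^2 − 291s − 379t^2 − 180t^3 − 74t + 45    [combine like terms]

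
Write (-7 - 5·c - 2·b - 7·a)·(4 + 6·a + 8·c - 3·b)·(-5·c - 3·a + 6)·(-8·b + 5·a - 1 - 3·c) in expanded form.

2365·b·c - 634·a·c + 820·c + 808·c^2 + 3063·a·b - 1638·a^2 - 504·a + 1266·b + 168 - 854·a·b·c - 32·a^2·c - 36·a·c^2 + 438·a^2·b - 336·a^3 - 912·b·c^2 - 620·c^3 + 490·b^2·c + 78·a·b^2 - 660·b^2 - 4249·a·b·c^2 + 1346·a^2·c^2 - 650·a·c^3 - 3873·a^2·b·c + 1962·a^3·c - 1615·b·c^3 - 600·c^4 + 50·b^2·c^2 + 240·a·b^2·c + 126·a^2·b^2 - 1143·a^3·b + 240·b^3·c + 144·a·b^3 - 288·b^3 + 630·a^4

(-7 - 5·c - 2·b - 7·a)·(4 + 6·a + 8·c - 3·b)·(-5·c - 3·a + 6)·(-8·b + 5·a - 1 - 3·c)
= (-28 - 42·a - 56·c + 21·b - 20·c - 30·a·c - 40·c^2 + 15·b·c - 8·b - 12·a·b - 16·b·c + 6·b^2 - 28·a - 42·a^2 - 56·a·c + 21·a·b)·(-5·c - 3·a + 6)·(-8·b + 5·a - 1 - 3·c)    [distributive law]
= (-28 - 70·a - 76·c + 13·b - 86·a·c - 40·c^2 - b·c + 9·a·b + 6·b^2 - 42·a^2)·(-5·c - 3·a + 6)·(-8·b + 5·a - 1 - 3·c)    [combine like terms]
= (140·c + 84·a - 168 + 350·a·c + 210·a^2 - 420·a + 380·c^2 + 228·a·c - 456·c - 65·b·c - 39·a·b + 78·b + 430·a·c^2 + 258·a^2·c - 516·a·c + 200·c^3 + 120·a·c^2 - 240·c^2 + 5·b·c^2 + 3·a·b·c - 6·b·c - 45·a·b·c - 27·a^2·b + 54·a·b - 30·b^2·c - 18·a·b^2 + 36·b^2 + 210·a^2·c + 126·a^3 - 252·a^2)·(-8·b + 5·a - 1 - 3·c)    [distributive law]
= (-316·c - 336·a - 168 + 62·a·c - 42·a^2 + 140·c^2 - 71·b·c + 15·a·b + 78·b + 550·a·c^2 + 468·a^2·c + 200·c^3 + 5·b·c^2 - 42·a·b·c - 27·a^2·b - 30·b^2·c - 18·a·b^2 + 36·b^2 + 126·a^3)·(-8·b + 5·a - 1 - 3·c)    [combine like terms]
= 2528·b·c - 1580·a·c + 316·c + 948·c^2 + 2688·a·b - 1680·a^2 + 336·a + 1008·a·c + 1344·b - 840·a + 168 + 504·c - 496·a·b·c + 310·a^2·c - 62·a·c - 186·a·c^2 + 336·a^2·b - 210·a^3 + 42·a^2 + 126·a^2·c - 1120·b·c^2 + 700·a·c^2 - 140·c^2 - 420·c^3 + 568·b^2·c - 355·a·b·c + 71·b·c + 213·b·c^2 - 120·a·b^2 + 75·a^2·b - 15·a·b - 45·a·b·c - 624·b^2 + 390·a·b - 78·b - 234·b·c - 4400·a·b·c^2 + 2750·a^2·c^2 - 550·a·c^2 - 1650·a·c^3 - 3744·a^2·b·c + 2340·a^3·c - 468·a^2·c - 1404·a^2·c^2 - 1600·b·c^3 + 1000·a·c^3 - 200·c^3 - 600·c^4 - 40·b^2·c^2 + 25·a·b·c^2 - 5·b·c^2 - 15·b·c^3 + 336·a·b^2·c - 210·a^2·b·c + 42·a·b·c + 126·a·b·c^2 + 216·a^2·b^2 - 135·a^3·b + 27·a^2·b + 81·a^2·b·c + 240·b^3·c - 150·a·b^2·c + 30·b^2·c + 90·b^2·c^2 + 144·a·b^3 - 90·a^2·b^2 + 18·a·b^2 + 54·a·b^2·c - 288·b^3 + 180·a·b^2 - 36·b^2 - 108·b^2·c - 1008·a^3·b + 630·a^4 - 126·a^3 - 378·a^3·c    [distributive law]
= 2365·b·c - 634·a·c + 820·c + 808·c^2 + 3063·a·b - 1638·a^2 - 504·a + 1266·b + 168 - 854·a·b·c - 32·a^2·c - 36·a·c^2 + 438·a^2·b - 336·a^3 - 912·b·c^2 - 620·c^3 + 490·b^2·c + 78·a·b^2 - 660·b^2 - 4249·a·b·c^2 + 1346·a^2·c^2 - 650·a·c^3 - 3873·a^2·b·c + 1962·a^3·c - 1615·b·c^3 - 600·c^4 + 50·b^2·c^2 + 240·a·b^2·c + 126·a^2·b^2 - 1143·a^3·b + 240·b^3·c + 144·a·b^3 - 288·b^3 + 630·a^4    [combine like terms]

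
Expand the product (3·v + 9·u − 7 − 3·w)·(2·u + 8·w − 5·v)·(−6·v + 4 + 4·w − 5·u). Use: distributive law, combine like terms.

(3·v + 9·u − 7 − 3·w)·(2·u + 8·w − 5·v)·(−6·v + 4 + 4·w − 5·u)
= (6·u·v + 24·v·w − 15·v² + 18·u² + 72·u·w − 45·u·v − 14·u − 56·w + 35·v − 6·u·w − 24·w² + 15·v·w)·(−6·v + 4 + 4·w − 5·u)    [distributive law]
= (−39·u·v + 39·v·w − 15·v² + 18·u² + 66·u·w − 14·u − 56·w + 35·v − 24·w²)·(−6·v + 4 + 4·w − 5·u)    [combine like terms]
= 234·u·v² − 156·u·v − 156·u·v·w + 195·u²·v − 234·v²·w + 156·v·w + 156·v·w² − 195·u·v·w + 90·v³ − 60·v² − 60·v²·w + 75·u·v² − 108·u²·v + 72·u² + 72·u²·w − 90·u³ − 396·u·v·w + 264·u·w + 264·u·w² − 330·u²·w + 84·u·v − 56·u − 56·u·w + 70·u² + 336·v·w − 224·w − 224·w² + 280·u·w − 210·v² + 140·v + 140·v·w − 175·u·v + 144·v·w² − 96·w² − 96·w³ + 120·u·w²    [distributive law]
= 309·u·v² − 247·u·v − 747·u·v·w + 87·u²·v − 294·v²·w + 632·v·w + 300·v·w² + 90·v³ − 270·v² + 142·u² − 258·u²·w − 90·u³ + 488·u·w + 384·u·w² − 56·u − 224·w − 320·w² + 140·v − 96·w³    [combine like terms]

309·u·v² − 247·u·v − 747·u·v·w + 87·u²·v − 294·v²·w + 632·v·w + 300·v·w² + 90·v³ − 270·v² + 142·u² − 258·u²·w − 90·u³ + 488·u·w + 384·u·w² − 56·u − 224·w − 320·w² + 140·v − 96·w³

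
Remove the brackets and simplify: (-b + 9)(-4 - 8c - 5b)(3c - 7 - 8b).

397bc + 575b + 293b² + 24bc² - 49b²c - 40b³ + 396c + 252 - 216c²

(-b + 9)(-4 - 8c - 5b)(3c - 7 - 8b)
= (4b + 8bc + 5b² - 36 - 72c - 45b)(3c - 7 - 8b)    [distributive law]
= (-41b + 8bc + 5b² - 36 - 72c)(3c - 7 - 8b)    [combine like terms]
= -123bc + 287b + 328b² + 24bc² - 56bc - 64b²c + 15b²c - 35b² - 40b³ - 108c + 252 + 288b - 216c² + 504c + 576bc    [distributive law]
= 397bc + 575b + 293b² + 24bc² - 49b²c - 40b³ + 396c + 252 - 216c²    [combine like terms]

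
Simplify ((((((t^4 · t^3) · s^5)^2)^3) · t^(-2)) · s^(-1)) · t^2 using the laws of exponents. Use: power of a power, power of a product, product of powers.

s^29t^42

((((((t^4 · t^3) · s^5)^2)^3) · t^(-2)) · s^(-1)) · t^2
= (((((t^4 · t^3) · s^5)^6) · t^(-2)) · s^(-1)) · t^2    [power of a power]
= (((((t^4 · t^3)^6) · ((s^5)^6)) · t^(-2)) · s^(-1)) · t^2    [power of a product]
= ((((((t^4)^6) · ((t^3)^6)) · ((s^5)^6)) · t^(-2)) · s^(-1)) · t^2    [power of a product]
= ((((t^24 · ((t^3)^6)) · ((s^5)^6)) · t^(-2)) · s^(-1)) · t^2    [power of a power]
= ((((t^24 · t^18) · ((s^5)^6)) · t^(-2)) · s^(-1)) · t^2    [power of a power]
= (((t^42 · ((s^5)^6)) · t^(-2)) · s^(-1)) · t^2    [product of powers]
= (((t^42 · s^30) · t^(-2)) · s^(-1)) · t^2    [power of a power]
= s^29t^42    [product of powers]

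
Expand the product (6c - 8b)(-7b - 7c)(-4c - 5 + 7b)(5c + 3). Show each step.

(6c - 8b)(-7b - 7c)(-4c - 5 + 7b)(5c + 3)
= (-42bc - 42c² + 56b² + 56bc)(-4c - 5 + 7b)(5c + 3)    [distributive law]
= (14bc - 42c² + 56b²)(-4c - 5 + 7b)(5c + 3)    [combine like terms]
= (-56bc² - 70bc + 98b²c + 168c³ + 210c² - 294bc² - 224b²c - 280b² + 392b³)(5c + 3)    [distributive law]
= (-350bc² - 70bc - 126b²c + 168c³ + 210c² - 280b² + 392b³)(5c + 3)    [combine like terms]
= -1750bc³ - 1050bc² - 350bc² - 210bc - 630b²c² - 378b²c + 840c⁴ + 504c³ + 1050c³ + 630c² - 1400b²c - 840b² + 1960b³c + 1176b³    [distributive law]
= -1750bc³ - 1400bc² - 210bc - 630b²c² - 1778b²c + 840c⁴ + 1554c³ + 630c² - 840b² + 1960b³c + 1176b³    [combine like terms]

-1750bc³ - 1400bc² - 210bc - 630b²c² - 1778b²c + 840c⁴ + 1554c³ + 630c² - 840b² + 1960b³c + 1176b³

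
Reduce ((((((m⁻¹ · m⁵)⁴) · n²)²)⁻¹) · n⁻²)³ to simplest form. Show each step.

m⁻⁹⁶·n⁻¹⁸

((((((m⁻¹ · m⁵)⁴) · n²)²)⁻¹) · n⁻²)³
= ((((((m⁻¹ · m⁵)⁴) · n²)²)⁻¹)³) · ((n⁻²)³)    [power of a product]
= (((((m⁻¹ · m⁵)⁴) · n²)²)⁻³) · ((n⁻²)³)    [power of a power]
= ((((m⁻¹ · m⁵)⁴) · n²)⁻⁶) · ((n⁻²)³)    [power of a power]
= ((((m⁻¹ · m⁵)⁴)⁻⁶) · ((n²)⁻⁶)) · ((n⁻²)³)    [power of a product]
= (((m⁻¹ · m⁵)⁻²⁴) · ((n²)⁻⁶)) · ((n⁻²)³)    [power of a power]
= ((((m⁻¹)⁻²⁴) · ((m⁵)⁻²⁴)) · ((n²)⁻⁶)) · ((n⁻²)³)    [power of a product]
= ((m²⁴ · ((m⁵)⁻²⁴)) · ((n²)⁻⁶)) · ((n⁻²)³)    [power of a power]
= ((m²⁴ · m⁻¹²⁰) · ((n²)⁻⁶)) · ((n⁻²)³)    [power of a power]
= (m⁻⁹⁶ · ((n²)⁻⁶)) · ((n⁻²)³)    [product of powers]
= (m⁻⁹⁶ · n⁻¹²) · ((n⁻²)³)    [power of a power]
= (m⁻⁹⁶ · n⁻¹²) · n⁻⁶    [power of a power]
= m⁻⁹⁶·n⁻¹⁸    [product of powers]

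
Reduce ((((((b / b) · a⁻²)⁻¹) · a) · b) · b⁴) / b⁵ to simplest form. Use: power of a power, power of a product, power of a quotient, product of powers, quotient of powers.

a³

((((((b / b) · a⁻²)⁻¹) · a) · b) · b⁴) / b⁵
= ((((((b / b)⁻¹) · ((a⁻²)⁻¹)) · a) · b) · b⁴) / b⁵    [power of a product]
= ((((((b⁻¹) / (b⁻¹)) · ((a⁻²)⁻¹)) · a) · b) · b⁴) / b⁵    [power of a quotient]
= ((((b⁰ · ((a⁻²)⁻¹)) · a) · b) · b⁴) / b⁵    [quotient of powers]
= ((((b⁰ · a²) · a) · b) · b⁴) / b⁵    [power of a power]
= a³    [quotient of powers; product of powers]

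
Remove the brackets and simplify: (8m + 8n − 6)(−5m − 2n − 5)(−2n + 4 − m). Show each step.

136m²n − 150m² + 40m³ + 128mn² − 176mn − 70m + 32n³ − 8n² − 172n + 120

(8m + 8n − 6)(−5m − 2n − 5)(−2n + 4 − m)
= (−40m² − 16mn − 40m − 40mn − 16n² − 40n + 30m + 12n + 30)(−2n + 4 − m)    [distributive law]
= (−40m² − 56mn − 10m − 16n² − 28n + 30)(−2n + 4 − m)    [combine like terms]
= 80m²n − 160m² + 40m³ + 112mn² − 224mn + 56m²n + 20mn − 40m + 10m² + 32n³ − 64n² + 16mn² + 56n² − 112n + 28mn − 60n + 120 − 30m    [distributive law]
= 136m²n − 150m² + 40m³ + 128mn² − 176mn − 70m + 32n³ − 8n² − 172n + 120    [combine like terms]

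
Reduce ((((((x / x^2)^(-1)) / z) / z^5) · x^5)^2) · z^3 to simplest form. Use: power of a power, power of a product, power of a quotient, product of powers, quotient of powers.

((((((x / x^2)^(-1)) / z) / z^5) · x^5)^2) · z^3
= ((((((x / x^2)^(-1)) / z) / z^5)^2) · ((x^5)^2)) · z^3    [power of a product]
= ((((((x / x^2)^(-1)) / z)^2) / ((z^5)^2)) · ((x^5)^2)) · z^3    [power of a quotient]
= ((((((x / x^2)^(-1))^2) / (z^2)) / ((z^5)^2)) · ((x^5)^2)) · z^3    [power of a quotient]
= (((((x / x^2)^(-2)) / (z^2)) / ((z^5)^2)) · ((x^5)^2)) · z^3    [power of a power]
= (((((x^(-2)) / ((x^2)^(-2))) / (z^2)) / ((z^5)^2)) · ((x^5)^2)) · z^3    [power of a quotient]
= ((((x^(-2) / x^(-4)) / (z^2)) / ((z^5)^2)) · ((x^5)^2)) · z^3    [power of a power]
= (((x^2 / (z^2)) / ((z^5)^2)) · ((x^5)^2)) · z^3    [quotient of powers]
= (((x^2 / z^2) / z^10) · ((x^5)^2)) · z^3    [power of a power]
= (((x^2 / z^2) / z^10) · x^10) · z^3    [power of a power]
= x^12z^(-9)    [quotient of powers; product of powers]

x^12z^(-9)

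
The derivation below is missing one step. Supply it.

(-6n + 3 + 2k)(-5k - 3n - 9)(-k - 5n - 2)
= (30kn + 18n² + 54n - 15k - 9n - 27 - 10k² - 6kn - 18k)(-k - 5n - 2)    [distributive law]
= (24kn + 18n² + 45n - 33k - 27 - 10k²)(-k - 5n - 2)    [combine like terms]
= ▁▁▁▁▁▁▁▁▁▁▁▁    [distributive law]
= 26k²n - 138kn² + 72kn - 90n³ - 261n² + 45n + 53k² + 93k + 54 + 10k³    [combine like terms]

After distributive law, the bracketed line is:

-24k²n - 120kn² - 48kn - 18kn² - 90n³ - 36n² - 45kn - 225n² - 90n + 33k² + 165kn + 66k + 27k + 135n + 54 + 10k³ + 50k²n + 20k²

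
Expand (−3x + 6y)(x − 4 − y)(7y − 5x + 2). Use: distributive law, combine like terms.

(−3x + 6y)(x − 4 − y)(7y − 5x + 2)
= (−3x^2 + 12x + 3xy + 6xy − 24y − 6y^2)(7y − 5x + 2)    [distributive law]
= (−3x^2 + 12x + 9xy − 24y − 6y^2)(7y − 5x + 2)    [combine like terms]
= −21x^2y + 15x^3 − 6x^2 + 84xy − 60x^2 + 24x + 63xy^2 − 45x^2y + 18xy − 168y^2 + 120xy − 48y − 42y^3 + 30xy^2 − 12y^2    [distributive law]
= −66x^2y + 15x^3 − 66x^2 + 222xy + 24x + 93xy^2 − 180y^2 − 48y − 42y^3    [combine like terms]

−66x^2y + 15x^3 − 66x^2 + 222xy + 24x + 93xy^2 − 180y^2 − 48y − 42y^3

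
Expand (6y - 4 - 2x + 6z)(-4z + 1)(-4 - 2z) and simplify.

84yz + 48yz^2 - 24y - 80z + 52z^2 + 16 - 28xz - 16xz^2 + 8x + 48z^3

(6y - 4 - 2x + 6z)(-4z + 1)(-4 - 2z)
= (-24yz + 6y + 16z - 4 + 8xz - 2x - 24z^2 + 6z)(-4 - 2z)    [distributive law]
= (-24yz + 6y + 22z - 4 + 8xz - 2x - 24z^2)(-4 - 2z)    [combine like terms]
= 96yz + 48yz^2 - 24y - 12yz - 88z - 44z^2 + 16 + 8z - 32xz - 16xz^2 + 8x + 4xz + 96z^2 + 48z^3    [distributive law]
= 84yz + 48yz^2 - 24y - 80z + 52z^2 + 16 - 28xz - 16xz^2 + 8x + 48z^3    [combine like terms]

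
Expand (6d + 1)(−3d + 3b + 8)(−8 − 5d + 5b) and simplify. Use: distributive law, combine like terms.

(6d + 1)(−3d + 3b + 8)(−8 − 5d + 5b)
= (−18d² + 18bd + 48d − 3d + 3b + 8)(−8 − 5d + 5b)    [distributive law]
= (−18d² + 18bd + 45d + 3b + 8)(−8 − 5d + 5b)    [combine like terms]
= 144d² + 90d³ − 90bd² − 144bd − 90bd² + 90b²d − 360d − 225d² + 225bd − 24b − 15bd + 15b² − 64 − 40d + 40b    [distributive law]
= −81d² + 90d³ − 180bd² + 66bd + 90b²d − 400d + 16b + 15b² − 64    [combine like terms]

−81d² + 90d³ − 180bd² + 66bd + 90b²d − 400d + 16b + 15b² − 64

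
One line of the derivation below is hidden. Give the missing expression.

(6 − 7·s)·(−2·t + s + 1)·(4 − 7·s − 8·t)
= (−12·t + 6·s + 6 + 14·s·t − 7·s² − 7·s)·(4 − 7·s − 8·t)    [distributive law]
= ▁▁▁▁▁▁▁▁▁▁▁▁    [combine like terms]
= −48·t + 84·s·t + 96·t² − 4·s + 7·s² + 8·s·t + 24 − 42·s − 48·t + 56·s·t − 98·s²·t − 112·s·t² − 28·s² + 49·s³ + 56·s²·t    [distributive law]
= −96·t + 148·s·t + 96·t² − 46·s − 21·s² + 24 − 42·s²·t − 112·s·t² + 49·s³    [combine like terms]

After combine like terms, the bracketed line is:

(−12·t − s + 6 + 14·s·t − 7·s²)·(4 − 7·s − 8·t)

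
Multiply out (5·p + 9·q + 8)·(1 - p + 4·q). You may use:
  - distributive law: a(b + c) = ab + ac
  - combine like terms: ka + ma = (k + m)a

(5·p + 9·q + 8)·(1 - p + 4·q)
= 5·p - 5·p² + 20·p·q + 9·q - 9·p·q + 36·q² + 8 - 8·p + 32·q    [distributive law]
= -3·p - 5·p² + 11·p·q + 41·q + 36·q² + 8    [combine like terms]

-3·p - 5·p² + 11·p·q + 41·q + 36·q² + 8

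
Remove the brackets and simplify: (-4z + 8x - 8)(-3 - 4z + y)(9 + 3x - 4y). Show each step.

396z - 156xz - 212yz + 144z² + 48xz² - 64yz² + 116xyz + 16y²z - 144x - 72x² + 144xy - 96x²z + 24x²y - 32xy² + 216 - 168y + 32y²

(-4z + 8x - 8)(-3 - 4z + y)(9 + 3x - 4y)
= (12z + 16z² - 4yz - 24x - 32xz + 8xy + 24 + 32z - 8y)(9 + 3x - 4y)    [distributive law]
= (44z + 16z² - 4yz - 24x - 32xz + 8xy + 24 - 8y)(9 + 3x - 4y)    [combine like terms]
= 396z + 132xz - 176yz + 144z² + 48xz² - 64yz² - 36yz - 12xyz + 16y²z - 216x - 72x² + 96xy - 288xz - 96x²z + 128xyz + 72xy + 24x²y - 32xy² + 216 + 72x - 96y - 72y - 24xy + 32y²    [distributive law]
= 396z - 156xz - 212yz + 144z² + 48xz² - 64yz² + 116xyz + 16y²z - 144x - 72x² + 144xy - 96x²z + 24x²y - 32xy² + 216 - 168y + 32y²    [combine like terms]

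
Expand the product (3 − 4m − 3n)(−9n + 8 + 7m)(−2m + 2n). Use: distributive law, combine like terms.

80mn − 102n^2 − 48m + 48n + 22m^2 − 86m^2n − 24mn^2 + 56m^3 + 54n^3

(3 − 4m − 3n)(−9n + 8 + 7m)(−2m + 2n)
= (−27n + 24 + 21m + 36mn − 32m − 28m^2 + 27n^2 − 24n − 21mn)(−2m + 2n)    [distributive law]
= (−51n + 24 − 11m + 15mn − 28m^2 + 27n^2)(−2m + 2n)    [combine like terms]
= 102mn − 102n^2 − 48m + 48n + 22m^2 − 22mn − 30m^2n + 30mn^2 + 56m^3 − 56m^2n − 54mn^2 + 54n^3    [distributive law]
= 80mn − 102n^2 − 48m + 48n + 22m^2 − 86m^2n − 24mn^2 + 56m^3 + 54n^3    [combine like terms]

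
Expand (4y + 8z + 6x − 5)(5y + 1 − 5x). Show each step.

20y^2 − 21y + 10xy + 40yz + 8z − 40xz + 31x − 30x^2 − 5

(4y + 8z + 6x − 5)(5y + 1 − 5x)
= 20y^2 + 4y − 20xy + 40yz + 8z − 40xz + 30xy + 6x − 30x^2 − 25y − 5 + 25x    [distributive law]
= 20y^2 − 21y + 10xy + 40yz + 8z − 40xz + 31x − 30x^2 − 5    [combine like terms]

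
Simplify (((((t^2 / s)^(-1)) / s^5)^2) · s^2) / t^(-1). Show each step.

s^(-6)t^(-3)

(((((t^2 / s)^(-1)) / s^5)^2) · s^2) / t^(-1)
= (((((t^2 / s)^(-1))^2) / ((s^5)^2)) · s^2) / t^(-1)    [power of a quotient]
= ((((t^2 / s)^(-2)) / ((s^5)^2)) · s^2) / t^(-1)    [power of a power]
= (((((t^2)^(-2)) / (s^(-2))) / ((s^5)^2)) · s^2) / t^(-1)    [power of a quotient]
= (((t^(-4) / (s^(-2))) / ((s^5)^2)) · s^2) / t^(-1)    [power of a power]
= (((t^(-4) / s^(-2)) / s^10) · s^2) / t^(-1)    [power of a power]
= s^(-6)t^(-3)    [quotient of powers; product of powers]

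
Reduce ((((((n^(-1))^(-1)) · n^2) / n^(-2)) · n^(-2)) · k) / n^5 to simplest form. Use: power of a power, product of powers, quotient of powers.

((((((n^(-1))^(-1)) · n^2) / n^(-2)) · n^(-2)) · k) / n^5
= ((((n · n^2) / n^(-2)) · n^(-2)) · k) / n^5    [power of a power]
= (((n^3 / n^(-2)) · n^(-2)) · k) / n^5    [product of powers]
= ((n^5 · n^(-2)) · k) / n^5    [quotient of powers]
= (n^3 · k) / n^5    [product of powers]
= kn^(-2)    [quotient of powers]

kn^(-2)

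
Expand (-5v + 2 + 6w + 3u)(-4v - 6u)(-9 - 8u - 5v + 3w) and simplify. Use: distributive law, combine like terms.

-140v² - 250uv² - 100v³ + 180v²w - 38uv - 54u²v + 426uvw + 72v + 192vw + 108u + 258u² + 288uw - 72vw² + 234u²w - 108uw² + 144u³

(-5v + 2 + 6w + 3u)(-4v - 6u)(-9 - 8u - 5v + 3w)
= (20v² + 30uv - 8v - 12u - 24vw - 36uw - 12uv - 18u²)(-9 - 8u - 5v + 3w)    [distributive law]
= (20v² + 18uv - 8v - 12u - 24vw - 36uw - 18u²)(-9 - 8u - 5v + 3w)    [combine like terms]
= -180v² - 160uv² - 100v³ + 60v²w - 162uv - 144u²v - 90uv² + 54uvw + 72v + 64uv + 40v² - 24vw + 108u + 96u² + 60uv - 36uw + 216vw + 192uvw + 120v²w - 72vw² + 324uw + 288u²w + 180uvw - 108uw² + 162u² + 144u³ + 90u²v - 54u²w    [distributive law]
= -140v² - 250uv² - 100v³ + 180v²w - 38uv - 54u²v + 426uvw + 72v + 192vw + 108u + 258u² + 288uw - 72vw² + 234u²w - 108uw² + 144u³    [combine like terms]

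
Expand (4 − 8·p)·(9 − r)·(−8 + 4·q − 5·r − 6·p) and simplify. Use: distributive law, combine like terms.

−288 + 144·q − 148·r + 360·p − 16·q·r + 20·r^2 + 320·p·r − 288·p·q + 432·p^2 + 32·p·q·r − 40·p·r^2 − 48·p^2·r

(4 − 8·p)·(9 − r)·(−8 + 4·q − 5·r − 6·p)
= (36 − 4·r − 72·p + 8·p·r)·(−8 + 4·q − 5·r − 6·p)    [distributive law]
= −288 + 144·q − 180·r − 216·p + 32·r − 16·q·r + 20·r^2 + 24·p·r + 576·p − 288·p·q + 360·p·r + 432·p^2 − 64·p·r + 32·p·q·r − 40·p·r^2 − 48·p^2·r    [distributive law]
= −288 + 144·q − 148·r + 360·p − 16·q·r + 20·r^2 + 320·p·r − 288·p·q + 432·p^2 + 32·p·q·r − 40·p·r^2 − 48·p^2·r    [combine like terms]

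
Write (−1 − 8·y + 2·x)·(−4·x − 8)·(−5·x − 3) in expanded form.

(−1 − 8·y + 2·x)·(−4·x − 8)·(−5·x − 3)
= (4·x + 8 + 32·x·y + 64·y − 8·x^2 − 16·x)·(−5·x − 3)    [distributive law]
= (−12·x + 8 + 32·x·y + 64·y − 8·x^2)·(−5·x − 3)    [combine like terms]
= 60·x^2 + 36·x − 40·x − 24 − 160·x^2·y − 96·x·y − 320·x·y − 192·y + 40·x^3 + 24·x^2    [distributive law]
= 84·x^2 − 4·x − 24 − 160·x^2·y − 416·x·y − 192·y + 40·x^3    [combine like terms]

84·x^2 − 4·x − 24 − 160·x^2·y − 416·x·y − 192·y + 40·x^3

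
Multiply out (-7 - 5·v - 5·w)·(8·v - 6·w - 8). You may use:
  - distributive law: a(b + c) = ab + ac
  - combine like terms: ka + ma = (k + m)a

-16·v + 82·w + 56 - 40·v^2 - 10·v·w + 30·w^2

(-7 - 5·v - 5·w)·(8·v - 6·w - 8)
= -56·v + 42·w + 56 - 40·v^2 + 30·v·w + 40·v - 40·v·w + 30·w^2 + 40·w    [distributive law]
= -16·v + 82·w + 56 - 40·v^2 - 10·v·w + 30·w^2    [combine like terms]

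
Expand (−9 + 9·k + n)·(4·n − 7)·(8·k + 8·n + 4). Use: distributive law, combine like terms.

(−9 + 9·k + n)·(4·n − 7)·(8·k + 8·n + 4)
= (−36·n + 63 + 36·k·n − 63·k + 4·n^2 − 7·n)·(8·k + 8·n + 4)    [distributive law]
= (−43·n + 63 + 36·k·n − 63·k + 4·n^2)·(8·k + 8·n + 4)    [combine like terms]
= −344·k·n − 344·n^2 − 172·n + 504·k + 504·n + 252 + 288·k^2·n + 288·k·n^2 + 144·k·n − 504·k^2 − 504·k·n − 252·k + 32·k·n^2 + 32·n^3 + 16·n^2    [distributive law]
= −704·k·n − 328·n^2 + 332·n + 252·k + 252 + 288·k^2·n + 320·k·n^2 − 504·k^2 + 32·n^3    [combine like terms]

−704·k·n − 328·n^2 + 332·n + 252·k + 252 + 288·k^2·n + 320·k·n^2 − 504·k^2 + 32·n^3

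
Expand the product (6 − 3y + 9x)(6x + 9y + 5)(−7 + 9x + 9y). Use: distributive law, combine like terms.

(6 − 3y + 9x)(6x + 9y + 5)(−7 + 9x + 9y)
= (36x + 54y + 30 − 18xy − 27y² − 15y + 54x² + 81xy + 45x)(−7 + 9x + 9y)    [distributive law]
= (81x + 39y + 30 + 63xy − 27y² + 54x²)(−7 + 9x + 9y)    [combine like terms]
= −567x + 729x² + 729xy − 273y + 351xy + 351y² − 210 + 270x + 270y − 441xy + 567x²y + 567xy² + 189y² − 243xy² − 243y³ − 378x² + 486x³ + 486x²y    [distributive law]
= −297x + 351x² + 639xy − 3y + 540y² − 210 + 1053x²y + 324xy² − 243y³ + 486x³    [combine like terms]

−297x + 351x² + 639xy − 3y + 540y² − 210 + 1053x²y + 324xy² − 243y³ + 486x³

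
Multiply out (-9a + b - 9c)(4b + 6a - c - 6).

-30ab - 54a² - 45ac + 54a + 4b² - 37bc - 6b + 9c² + 54c

(-9a + b - 9c)(4b + 6a - c - 6)
= -36ab - 54a² + 9ac + 54a + 4b² + 6ab - bc - 6b - 36bc - 54ac + 9c² + 54c    [distributive law]
= -30ab - 54a² - 45ac + 54a + 4b² - 37bc - 6b + 9c² + 54c    [combine like terms]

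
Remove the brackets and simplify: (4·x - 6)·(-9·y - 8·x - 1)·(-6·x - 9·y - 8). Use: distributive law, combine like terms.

(4·x - 6)·(-9·y - 8·x - 1)·(-6·x - 9·y - 8)
= (-36·x·y - 32·x^2 - 4·x + 54·y + 48·x + 6)·(-6·x - 9·y - 8)    [distributive law]
= (-36·x·y - 32·x^2 + 44·x + 54·y + 6)·(-6·x - 9·y - 8)    [combine like terms]
= 216·x^2·y + 324·x·y^2 + 288·x·y + 192·x^3 + 288·x^2·y + 256·x^2 - 264·x^2 - 396·x·y - 352·x - 324·x·y - 486·y^2 - 432·y - 36·x - 54·y - 48    [distributive law]
= 504·x^2·y + 324·x·y^2 - 432·x·y + 192·x^3 - 8·x^2 - 388·x - 486·y^2 - 486·y - 48    [combine like terms]

504·x^2·y + 324·x·y^2 - 432·x·y + 192·x^3 - 8·x^2 - 388·x - 486·y^2 - 486·y - 48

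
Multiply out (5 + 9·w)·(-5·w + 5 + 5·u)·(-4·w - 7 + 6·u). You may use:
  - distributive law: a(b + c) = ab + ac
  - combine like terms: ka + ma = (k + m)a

(5 + 9·w)·(-5·w + 5 + 5·u)·(-4·w - 7 + 6·u)
= (-25·w + 25 + 25·u - 45·w² + 45·w + 45·u·w)·(-4·w - 7 + 6·u)    [distributive law]
= (20·w + 25 + 25·u - 45·w² + 45·u·w)·(-4·w - 7 + 6·u)    [combine like terms]
= -80·w² - 140·w + 120·u·w - 100·w - 175 + 150·u - 100·u·w - 175·u + 150·u² + 180·w³ + 315·w² - 270·u·w² - 180·u·w² - 315·u·w + 270·u²·w    [distributive law]
= 235·w² - 240·w - 295·u·w - 175 - 25·u + 150·u² + 180·w³ - 450·u·w² + 270·u²·w    [combine like terms]

235·w² - 240·w - 295·u·w - 175 - 25·u + 150·u² + 180·w³ - 450·u·w² + 270·u²·w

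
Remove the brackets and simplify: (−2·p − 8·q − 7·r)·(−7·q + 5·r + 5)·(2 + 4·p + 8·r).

(−2·p − 8·q − 7·r)·(−7·q + 5·r + 5)·(2 + 4·p + 8·r)
= (14·p·q − 10·p·r − 10·p + 56·q^2 − 40·q·r − 40·q + 49·q·r − 35·r^2 − 35·r)·(2 + 4·p + 8·r)    [distributive law]
= (14·p·q − 10·p·r − 10·p + 56·q^2 + 9·q·r − 40·q − 35·r^2 − 35·r)·(2 + 4·p + 8·r)    [combine like terms]
= 28·p·q + 56·p^2·q + 112·p·q·r − 20·p·r − 40·p^2·r − 80·p·r^2 − 20·p − 40·p^2 − 80·p·r + 112·q^2 + 224·p·q^2 + 448·q^2·r + 18·q·r + 36·p·q·r + 72·q·r^2 − 80·q − 160·p·q − 320·q·r − 70·r^2 − 140·p·r^2 − 280·r^3 − 70·r − 140·p·r − 280·r^2    [distributive law]
= −132·p·q + 56·p^2·q + 148·p·q·r − 240·p·r − 40·p^2·r − 220·p·r^2 − 20·p − 40·p^2 + 112·q^2 + 224·p·q^2 + 448·q^2·r − 302·q·r + 72·q·r^2 − 80·q − 350·r^2 − 280·r^3 − 70·r    [combine like terms]

−132·p·q + 56·p^2·q + 148·p·q·r − 240·p·r − 40·p^2·r − 220·p·r^2 − 20·p − 40·p^2 + 112·q^2 + 224·p·q^2 + 448·q^2·r − 302·q·r + 72·q·r^2 − 80·q − 350·r^2 − 280·r^3 − 70·r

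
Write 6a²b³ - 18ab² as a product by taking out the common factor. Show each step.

6a²b³ - 18ab²
= 6(a²b³ - 3ab²)    [factor out 6]
= 6ab²(ab - 3)    [factor out ab²]

6ab²(ab - 3)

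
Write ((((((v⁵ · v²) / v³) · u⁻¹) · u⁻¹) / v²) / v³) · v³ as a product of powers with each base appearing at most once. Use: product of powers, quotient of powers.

((((((v⁵ · v²) / v³) · u⁻¹) · u⁻¹) / v²) / v³) · v³
= (((((v⁷ / v³) · u⁻¹) · u⁻¹) / v²) / v³) · v³    [product of powers]
= ((((v⁴ · u⁻¹) · u⁻¹) / v²) / v³) · v³    [quotient of powers]
= u⁻²·v²    [quotient of powers; product of powers]

u⁻²·v²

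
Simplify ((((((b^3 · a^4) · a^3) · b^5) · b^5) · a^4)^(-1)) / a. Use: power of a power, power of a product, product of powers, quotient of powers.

a^(-12)·b^(-13)

((((((b^3 · a^4) · a^3) · b^5) · b^5) · a^4)^(-1)) / a
= ((((((b^3 · a^4) · a^3) · b^5) · b^5)^(-1)) · ((a^4)^(-1))) / a    [power of a product]
= ((((((b^3 · a^4) · a^3) · b^5)^(-1)) · ((b^5)^(-1))) · ((a^4)^(-1))) / a    [power of a product]
= ((((((b^3 · a^4) · a^3)^(-1)) · ((b^5)^(-1))) · ((b^5)^(-1))) · ((a^4)^(-1))) / a    [power of a product]
= ((((((b^3 · a^4)^(-1)) · ((a^3)^(-1))) · ((b^5)^(-1))) · ((b^5)^(-1))) · ((a^4)^(-1))) / a    [power of a product]
= (((((((b^3)^(-1)) · ((a^4)^(-1))) · ((a^3)^(-1))) · ((b^5)^(-1))) · ((b^5)^(-1))) · ((a^4)^(-1))) / a    [power of a product]
= (((((b^(-3) · ((a^4)^(-1))) · ((a^3)^(-1))) · ((b^5)^(-1))) · ((b^5)^(-1))) · ((a^4)^(-1))) / a    [power of a power]
= (((((b^(-3) · a^(-4)) · ((a^3)^(-1))) · ((b^5)^(-1))) · ((b^5)^(-1))) · ((a^4)^(-1))) / a    [power of a power]
= (((((b^(-3) · a^(-4)) · a^(-3)) · ((b^5)^(-1))) · ((b^5)^(-1))) · ((a^4)^(-1))) / a    [power of a power]
= (((((b^(-3) · a^(-4)) · a^(-3)) · b^(-5)) · ((b^5)^(-1))) · ((a^4)^(-1))) / a    [power of a power]
= (((((b^(-3) · a^(-4)) · a^(-3)) · b^(-5)) · b^(-5)) · ((a^4)^(-1))) / a    [power of a power]
= (((((b^(-3) · a^(-4)) · a^(-3)) · b^(-5)) · b^(-5)) · a^(-4)) / a    [power of a power]
= a^(-12)·b^(-13)    [quotient of powers; product of powers]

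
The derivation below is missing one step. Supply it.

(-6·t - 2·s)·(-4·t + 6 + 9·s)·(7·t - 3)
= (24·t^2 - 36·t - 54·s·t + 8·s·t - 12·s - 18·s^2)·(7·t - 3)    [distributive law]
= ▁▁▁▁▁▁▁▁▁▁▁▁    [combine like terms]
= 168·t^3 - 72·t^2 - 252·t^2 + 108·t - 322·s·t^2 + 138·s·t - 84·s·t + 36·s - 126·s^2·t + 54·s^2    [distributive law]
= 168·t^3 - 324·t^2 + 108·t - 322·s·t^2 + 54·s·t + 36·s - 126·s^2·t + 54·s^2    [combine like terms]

Applying combine like terms to the line above:

(24·t^2 - 36·t - 46·s·t - 12·s - 18·s^2)·(7·t - 3)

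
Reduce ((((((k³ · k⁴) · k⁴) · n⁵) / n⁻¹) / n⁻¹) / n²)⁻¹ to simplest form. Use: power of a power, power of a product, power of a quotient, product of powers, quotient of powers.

k⁻¹¹n⁻⁵

((((((k³ · k⁴) · k⁴) · n⁵) / n⁻¹) / n⁻¹) / n²)⁻¹
= ((((((k³ · k⁴) · k⁴) · n⁵) / n⁻¹) / n⁻¹)⁻¹) / ((n²)⁻¹)    [power of a quotient]
= ((((((k³ · k⁴) · k⁴) · n⁵) / n⁻¹)⁻¹) / ((n⁻¹)⁻¹)) / ((n²)⁻¹)    [power of a quotient]
= ((((((k³ · k⁴) · k⁴) · n⁵)⁻¹) / ((n⁻¹)⁻¹)) / ((n⁻¹)⁻¹)) / ((n²)⁻¹)    [power of a quotient]
= ((((((k³ · k⁴) · k⁴)⁻¹) · ((n⁵)⁻¹)) / ((n⁻¹)⁻¹)) / ((n⁻¹)⁻¹)) / ((n²)⁻¹)    [power of a product]
= ((((((k³ · k⁴)⁻¹) · ((k⁴)⁻¹)) · ((n⁵)⁻¹)) / ((n⁻¹)⁻¹)) / ((n⁻¹)⁻¹)) / ((n²)⁻¹)    [power of a product]
= (((((((k³)⁻¹) · ((k⁴)⁻¹)) · ((k⁴)⁻¹)) · ((n⁵)⁻¹)) / ((n⁻¹)⁻¹)) / ((n⁻¹)⁻¹)) / ((n²)⁻¹)    [power of a product]
= (((((k⁻³ · ((k⁴)⁻¹)) · ((k⁴)⁻¹)) · ((n⁵)⁻¹)) / ((n⁻¹)⁻¹)) / ((n⁻¹)⁻¹)) / ((n²)⁻¹)    [power of a power]
= (((((k⁻³ · k⁻⁴) · ((k⁴)⁻¹)) · ((n⁵)⁻¹)) / ((n⁻¹)⁻¹)) / ((n⁻¹)⁻¹)) / ((n²)⁻¹)    [power of a power]
= ((((k⁻⁷ · ((k⁴)⁻¹)) · ((n⁵)⁻¹)) / ((n⁻¹)⁻¹)) / ((n⁻¹)⁻¹)) / ((n²)⁻¹)    [product of powers]
= ((((k⁻⁷ · k⁻⁴) · ((n⁵)⁻¹)) / ((n⁻¹)⁻¹)) / ((n⁻¹)⁻¹)) / ((n²)⁻¹)    [power of a power]
= (((k⁻¹¹ · ((n⁵)⁻¹)) / ((n⁻¹)⁻¹)) / ((n⁻¹)⁻¹)) / ((n²)⁻¹)    [product of powers]
= (((k⁻¹¹ · n⁻⁵) / ((n⁻¹)⁻¹)) / ((n⁻¹)⁻¹)) / ((n²)⁻¹)    [power of a power]
= (((k⁻¹¹ · n⁻⁵) / n) / ((n⁻¹)⁻¹)) / ((n²)⁻¹)    [power of a power]
= (((k⁻¹¹ · n⁻⁵) / n) / n) / ((n²)⁻¹)    [power of a power]
= (((k⁻¹¹ · n⁻⁵) / n) / n) / n⁻²    [power of a power]
= k⁻¹¹n⁻⁵    [quotient of powers; product of powers]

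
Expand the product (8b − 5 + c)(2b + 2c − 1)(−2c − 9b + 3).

−194b^2c − 144b^3 + 210b^2 − 54bc^2 + 189bc − 99b + 28c^2 − 43c + 15 − 4c^3

(8b − 5 + c)(2b + 2c − 1)(−2c − 9b + 3)
= (16b^2 + 16bc − 8b − 10b − 10c + 5 + 2bc + 2c^2 − c)(−2c − 9b + 3)    [distributive law]
= (16b^2 + 18bc − 18b − 11c + 5 + 2c^2)(−2c − 9b + 3)    [combine like terms]
= −32b^2c − 144b^3 + 48b^2 − 36bc^2 − 162b^2c + 54bc + 36bc + 162b^2 − 54b + 22c^2 + 99bc − 33c − 10c − 45b + 15 − 4c^3 − 18bc^2 + 6c^2    [distributive law]
= −194b^2c − 144b^3 + 210b^2 − 54bc^2 + 189bc − 99b + 28c^2 − 43c + 15 − 4c^3    [combine like terms]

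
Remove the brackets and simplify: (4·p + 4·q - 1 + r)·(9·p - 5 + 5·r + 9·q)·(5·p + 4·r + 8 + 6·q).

(4·p + 4·q - 1 + r)·(9·p - 5 + 5·r + 9·q)·(5·p + 4·r + 8 + 6·q)
= (36·p^2 - 20·p + 20·p·r + 36·p·q + 36·p·q - 20·q + 20·q·r + 36·q^2 - 9·p + 5 - 5·r - 9·q + 9·p·r - 5·r + 5·r^2 + 9·q·r)·(5·p + 4·r + 8 + 6·q)    [distributive law]
= (36·p^2 - 29·p + 29·p·r + 72·p·q - 29·q + 29·q·r + 36·q^2 + 5 - 10·r + 5·r^2)·(5·p + 4·r + 8 + 6·q)    [combine like terms]
= 180·p^3 + 144·p^2·r + 288·p^2 + 216·p^2·q - 145·p^2 - 116·p·r - 232·p - 174·p·q + 145·p^2·r + 116·p·r^2 + 232·p·r + 174·p·q·r + 360·p^2·q + 288·p·q·r + 576·p·q + 432·p·q^2 - 145·p·q - 116·q·r - 232·q - 174·q^2 + 145·p·q·r + 116·q·r^2 + 232·q·r + 174·q^2·r + 180·p·q^2 + 144·q^2·r + 288·q^2 + 216·q^3 + 25·p + 20·r + 40 + 30·q - 50·p·r - 40·r^2 - 80·r - 60·q·r + 25·p·r^2 + 20·r^3 + 40·r^2 + 30·q·r^2    [distributive law]
= 180·p^3 + 289·p^2·r + 143·p^2 + 576·p^2·q + 66·p·r - 207·p + 257·p·q + 141·p·r^2 + 607·p·q·r + 612·p·q^2 + 56·q·r - 202·q + 114·q^2 + 146·q·r^2 + 318·q^2·r + 216·q^3 - 60·r + 40 + 20·r^3    [combine like terms]

180·p^3 + 289·p^2·r + 143·p^2 + 576·p^2·q + 66·p·r - 207·p + 257·p·q + 141·p·r^2 + 607·p·q·r + 612·p·q^2 + 56·q·r - 202·q + 114·q^2 + 146·q·r^2 + 318·q^2·r + 216·q^3 - 60·r + 40 + 20·r^3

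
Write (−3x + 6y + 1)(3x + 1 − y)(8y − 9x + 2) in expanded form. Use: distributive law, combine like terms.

(−3x + 6y + 1)(3x + 1 − y)(8y − 9x + 2)
= (−9x² − 3x + 3xy + 18xy + 6y − 6y² + 3x + 1 − y)(8y − 9x + 2)    [distributive law]
= (−9x² + 21xy + 5y − 6y² + 1)(8y − 9x + 2)    [combine like terms]
= −72x²y + 81x³ − 18x² + 168xy² − 189x²y + 42xy + 40y² − 45xy + 10y − 48y³ + 54xy² − 12y² + 8y − 9x + 2    [distributive law]
= −261x²y + 81x³ − 18x² + 222xy² − 3xy + 28y² + 18y − 48y³ − 9x + 2    [combine like terms]

−261x²y + 81x³ − 18x² + 222xy² − 3xy + 28y² + 18y − 48y³ − 9x + 2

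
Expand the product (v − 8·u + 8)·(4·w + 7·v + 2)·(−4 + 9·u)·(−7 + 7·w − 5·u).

−1512·v·w − 112·v·w^2 + 5050·u·v·w + 252·u·v·w^2 − 3708·u^2·v·w + 196·v^2 − 196·v^2·w − 301·u·v^2 + 441·u·v^2·w − 315·u^2·v^2 + 1624·v − 4062·u·v − 202·u^2·v − 816·u·w + 2912·u·w^2 − 1072·u^2·w − 2016·u^2·w^2 + 1440·u^3·w + 2520·u^3·v − 1136·u − 32·u^2 + 720·u^3 + 448·w − 896·w^2 + 448

(v − 8·u + 8)·(4·w + 7·v + 2)·(−4 + 9·u)·(−7 + 7·w − 5·u)
= (4·v·w + 7·v^2 + 2·v − 32·u·w − 56·u·v − 16·u + 32·w + 56·v + 16)·(−4 + 9·u)·(−7 + 7·w − 5·u)    [distributive law]
= (4·v·w + 7·v^2 + 58·v − 32·u·w − 56·u·v − 16·u + 32·w + 16)·(−4 + 9·u)·(−7 + 7·w − 5·u)    [combine like terms]
= (−16·v·w + 36·u·v·w − 28·v^2 + 63·u·v^2 − 232·v + 522·u·v + 128·u·w − 288·u^2·w + 224·u·v − 504·u^2·v + 64·u − 144·u^2 − 128·w + 288·u·w − 64 + 144·u)·(−7 + 7·w − 5·u)    [distributive law]
= (−16·v·w + 36·u·v·w − 28·v^2 + 63·u·v^2 − 232·v + 746·u·v + 416·u·w − 288·u^2·w − 504·u^2·v + 208·u − 144·u^2 − 128·w − 64)·(−7 + 7·w − 5·u)    [combine like terms]
= 112·v·w − 112·v·w^2 + 80·u·v·w − 252·u·v·w + 252·u·v·w^2 − 180·u^2·v·w + 196·v^2 − 196·v^2·w + 140·u·v^2 − 441·u·v^2 + 441·u·v^2·w − 315·u^2·v^2 + 1624·v − 1624·v·w + 1160·u·v − 5222·u·v + 5222·u·v·w − 3730·u^2·v − 2912·u·w + 2912·u·w^2 − 2080·u^2·w + 2016·u^2·w − 2016·u^2·w^2 + 1440·u^3·w + 3528·u^2·v − 3528·u^2·v·w + 2520·u^3·v − 1456·u + 1456·u·w − 1040·u^2 + 1008·u^2 − 1008·u^2·w + 720·u^3 + 896·w − 896·w^2 + 640·u·w + 448 − 448·w + 320·u    [distributive law]
= −1512·v·w − 112·v·w^2 + 5050·u·v·w + 252·u·v·w^2 − 3708·u^2·v·w + 196·v^2 − 196·v^2·w − 301·u·v^2 + 441·u·v^2·w − 315·u^2·v^2 + 1624·v − 4062·u·v − 202·u^2·v − 816·u·w + 2912·u·w^2 − 1072·u^2·w − 2016·u^2·w^2 + 1440·u^3·w + 2520·u^3·v − 1136·u − 32·u^2 + 720·u^3 + 448·w − 896·w^2 + 448    [combine like terms]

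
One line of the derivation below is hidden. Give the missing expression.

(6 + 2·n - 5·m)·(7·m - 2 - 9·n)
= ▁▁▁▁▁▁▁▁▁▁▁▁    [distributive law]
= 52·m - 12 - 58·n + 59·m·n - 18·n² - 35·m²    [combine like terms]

By distributive law:

42·m - 12 - 54·n + 14·m·n - 4·n - 18·n² - 35·m² + 10·m + 45·m·n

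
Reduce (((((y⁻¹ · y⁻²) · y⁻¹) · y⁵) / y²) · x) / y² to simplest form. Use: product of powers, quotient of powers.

xy⁻³

(((((y⁻¹ · y⁻²) · y⁻¹) · y⁵) / y²) · x) / y²
= ((((y⁻³ · y⁻¹) · y⁵) / y²) · x) / y²    [product of powers]
= (((y⁻⁴ · y⁵) / y²) · x) / y²    [product of powers]
= ((y / y²) · x) / y²    [product of powers]
= (y⁻¹ · x) / y²    [quotient of powers]
= xy⁻³    [quotient of powers]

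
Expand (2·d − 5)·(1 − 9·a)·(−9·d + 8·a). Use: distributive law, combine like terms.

(2·d − 5)·(1 − 9·a)·(−9·d + 8·a)
= (2·d − 18·a·d − 5 + 45·a)·(−9·d + 8·a)    [distributive law]
= −18·d^2 + 16·a·d + 162·a·d^2 − 144·a^2·d + 45·d − 40·a − 405·a·d + 360·a^2    [distributive law]
= −18·d^2 − 389·a·d + 162·a·d^2 − 144·a^2·d + 45·d − 40·a + 360·a^2    [combine like terms]

−18·d^2 − 389·a·d + 162·a·d^2 − 144·a^2·d + 45·d − 40·a + 360·a^2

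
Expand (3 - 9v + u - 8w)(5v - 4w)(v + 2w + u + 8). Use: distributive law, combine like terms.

(3 - 9v + u - 8w)(5v - 4w)(v + 2w + u + 8)
= (15v - 12w - 45v^2 + 36vw + 5uv - 4uw - 40vw + 32w^2)(v + 2w + u + 8)    [distributive law]
= (15v - 12w - 45v^2 - 4vw + 5uv - 4uw + 32w^2)(v + 2w + u + 8)    [combine like terms]
= 15v^2 + 30vw + 15uv + 120v - 12vw - 24w^2 - 12uw - 96w - 45v^3 - 90v^2w - 45uv^2 - 360v^2 - 4v^2w - 8vw^2 - 4uvw - 32vw + 5uv^2 + 10uvw + 5u^2v + 40uv - 4uvw - 8uw^2 - 4u^2w - 32uw + 32vw^2 + 64w^3 + 32uw^2 + 256w^2    [distributive law]
= -345v^2 - 14vw + 55uv + 120v + 232w^2 - 44uw - 96w - 45v^3 - 94v^2w - 40uv^2 + 24vw^2 + 2uvw + 5u^2v + 24uw^2 - 4u^2w + 64w^3    [combine like terms]

-345v^2 - 14vw + 55uv + 120v + 232w^2 - 44uw - 96w - 45v^3 - 94v^2w - 40uv^2 + 24vw^2 + 2uvw + 5u^2v + 24uw^2 - 4u^2w + 64w^3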